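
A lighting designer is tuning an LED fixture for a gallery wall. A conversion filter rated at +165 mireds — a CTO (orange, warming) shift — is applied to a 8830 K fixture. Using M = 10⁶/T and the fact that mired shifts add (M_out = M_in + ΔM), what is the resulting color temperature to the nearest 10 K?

3590 K

M_in = 10⁶/8830 = 113.25 mireds.
M_out = 113.25 + (+165) = 278.25 mireds.
T_out = 10⁶/278.25 = 3593.9 K → 3590 K.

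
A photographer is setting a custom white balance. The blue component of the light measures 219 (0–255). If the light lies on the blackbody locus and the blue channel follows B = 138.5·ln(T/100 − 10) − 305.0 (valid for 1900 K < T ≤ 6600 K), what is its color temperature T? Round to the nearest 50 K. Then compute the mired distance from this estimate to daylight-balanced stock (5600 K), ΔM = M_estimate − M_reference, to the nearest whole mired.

ln(t − 10) = (219 + 305.0) / 138.5 = 3.7834.
t − 10 = e^3.7834 = 43.965, so t = 53.965.
T = 100·t = 5396 K → 5400 K to the nearest 50 K.
M_estimate = 10⁶/5400 = 185.19; M_reference = 10⁶/5600 = 178.57.
ΔM = 185.19 − 178.57 = 6.61 → +7 mireds.

+7 mireds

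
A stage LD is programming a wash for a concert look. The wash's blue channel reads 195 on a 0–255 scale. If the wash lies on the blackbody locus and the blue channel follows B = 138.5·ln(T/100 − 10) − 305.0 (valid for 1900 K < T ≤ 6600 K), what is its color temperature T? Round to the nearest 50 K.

ln(t − 10) = (195 + 305.0) / 138.5 = 3.6101.
t − 10 = e^3.6101 = 36.970, so t = 46.970.
T = 100·t = 4697 K → 4700 K to the nearest 50 K.

4700 K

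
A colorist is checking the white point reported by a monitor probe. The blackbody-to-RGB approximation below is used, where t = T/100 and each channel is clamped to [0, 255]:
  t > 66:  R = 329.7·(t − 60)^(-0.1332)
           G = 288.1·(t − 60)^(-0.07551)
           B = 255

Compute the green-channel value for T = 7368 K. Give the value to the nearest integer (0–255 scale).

236

t = 7368/100 = 73.68; the t > 66 branch applies.
G = 288.1·(73.68 − 60)^(-0.07551) = 288.1·13.68^(-0.07551) = 288.1·0.82076 = 236.460.
Rounded: 236.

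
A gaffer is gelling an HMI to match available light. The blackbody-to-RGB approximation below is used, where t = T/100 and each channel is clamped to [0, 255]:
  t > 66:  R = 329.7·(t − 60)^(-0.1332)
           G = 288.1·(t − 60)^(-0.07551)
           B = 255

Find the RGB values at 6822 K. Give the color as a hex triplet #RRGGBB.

t = 6822/100 = 68.22; the t > 66 branch applies.
R = 329.7·(68.22 − 60)^(-0.1332) = 329.7·8.22^(-0.1332) = 329.7·0.75533 = 249.034.
G = 288.1·(68.22 − 60)^(-0.07551) = 288.1·8.22^(-0.07551) = 288.1·0.85294 = 245.732.
B = 255 by definition for t > 66.
Rounded: (249, 246, 255).
In hex: #F9F6FF.

#F9F6FF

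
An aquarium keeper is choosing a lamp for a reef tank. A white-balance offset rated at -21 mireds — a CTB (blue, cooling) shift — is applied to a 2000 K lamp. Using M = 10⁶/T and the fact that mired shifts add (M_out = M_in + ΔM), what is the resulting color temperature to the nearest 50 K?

M_in = 10⁶/2000 = 500.00 mireds.
M_out = 500.00 + (-21) = 479.00 mireds.
T_out = 10⁶/479.00 = 2087.7 K → 2100 K.

2100 K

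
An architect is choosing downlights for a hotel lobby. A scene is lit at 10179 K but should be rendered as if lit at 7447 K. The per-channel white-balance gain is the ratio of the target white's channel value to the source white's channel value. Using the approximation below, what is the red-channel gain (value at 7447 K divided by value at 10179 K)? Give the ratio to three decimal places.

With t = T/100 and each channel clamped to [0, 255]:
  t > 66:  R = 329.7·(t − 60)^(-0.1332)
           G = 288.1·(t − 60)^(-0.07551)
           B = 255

At 10179 K (t = 101.79):
  R = 329.7·(101.79 − 60)^(-0.1332) = 329.7·41.79^(-0.1332) = 329.7·0.60824 = 200.536.
At 7447 K (t = 74.47):
  R = 329.7·(74.47 − 60)^(-0.1332) = 329.7·14.47^(-0.1332) = 329.7·0.70053 = 230.964.
Gain = 230.964 / 200.536 = 1.1517 → 1.152.

1.152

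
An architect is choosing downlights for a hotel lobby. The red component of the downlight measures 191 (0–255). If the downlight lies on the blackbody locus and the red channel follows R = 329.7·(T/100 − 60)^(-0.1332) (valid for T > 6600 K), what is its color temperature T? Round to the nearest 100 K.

(t − 60)^(-0.1332) = 191/329.7 = 0.57931.
t − 60 = 0.57931^(1/-0.1332) = 0.57931^(-7.508) = 60.245, so t = 120.245.
T = 100·t = 12025 K → 12000 K to the nearest 100 K.

12000 K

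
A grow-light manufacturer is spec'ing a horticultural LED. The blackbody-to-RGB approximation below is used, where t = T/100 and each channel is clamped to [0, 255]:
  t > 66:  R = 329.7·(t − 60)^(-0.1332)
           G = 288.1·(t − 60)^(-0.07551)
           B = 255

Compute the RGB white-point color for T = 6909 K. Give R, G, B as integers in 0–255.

t = 6909/100 = 69.09; the t > 66 branch applies.
R = 329.7·(69.09 − 60)^(-0.1332) = 329.7·9.09^(-0.1332) = 329.7·0.74528 = 245.719.
G = 288.1·(69.09 − 60)^(-0.07551) = 288.1·9.09^(-0.07551) = 288.1·0.84648 = 243.872.
B = 255 by definition for t > 66.
Rounded: (246, 244, 255).

R=246, G=244, B=255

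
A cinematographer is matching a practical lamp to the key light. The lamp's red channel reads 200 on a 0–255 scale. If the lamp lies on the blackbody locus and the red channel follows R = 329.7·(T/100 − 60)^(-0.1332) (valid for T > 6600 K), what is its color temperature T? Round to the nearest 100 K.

10300 K

(t − 60)^(-0.1332) = 200/329.7 = 0.60661.
t − 60 = 0.60661^(1/-0.1332) = 0.60661^(-7.508) = 42.638, so t = 102.638.
T = 100·t = 10264 K → 10300 K to the nearest 100 K.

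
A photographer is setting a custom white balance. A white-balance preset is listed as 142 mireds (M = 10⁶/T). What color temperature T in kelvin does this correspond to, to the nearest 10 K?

T = 10⁶ / 142 = 7042.25 K → 7040 K.

7040 K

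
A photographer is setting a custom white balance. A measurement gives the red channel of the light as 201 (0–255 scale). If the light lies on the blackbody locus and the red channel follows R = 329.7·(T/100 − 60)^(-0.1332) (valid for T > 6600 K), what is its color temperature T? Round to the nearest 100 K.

10100 K

(t − 60)^(-0.1332) = 201/329.7 = 0.60965.
t − 60 = 0.60965^(1/-0.1332) = 0.60965^(-7.508) = 41.071, so t = 101.071.
T = 100·t = 10107 K → 10100 K to the nearest 100 K.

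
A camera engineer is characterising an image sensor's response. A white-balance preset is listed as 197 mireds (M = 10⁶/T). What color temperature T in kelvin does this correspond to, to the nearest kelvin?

5076 K

T = 10⁶ / 197 = 5076.14 K → 5076 K.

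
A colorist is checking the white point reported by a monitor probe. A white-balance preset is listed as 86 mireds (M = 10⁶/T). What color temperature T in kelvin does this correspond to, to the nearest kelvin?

T = 10⁶ / 86 = 11627.91 K → 11628 K.

11628 K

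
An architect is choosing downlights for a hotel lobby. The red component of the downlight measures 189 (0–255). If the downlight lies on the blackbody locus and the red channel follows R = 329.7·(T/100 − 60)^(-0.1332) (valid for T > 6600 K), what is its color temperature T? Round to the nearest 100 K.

12500 K

(t − 60)^(-0.1332) = 189/329.7 = 0.57325.
t − 60 = 0.57325^(1/-0.1332) = 0.57325^(-7.508) = 65.199, so t = 125.199.
T = 100·t = 12520 K → 12500 K to the nearest 100 K.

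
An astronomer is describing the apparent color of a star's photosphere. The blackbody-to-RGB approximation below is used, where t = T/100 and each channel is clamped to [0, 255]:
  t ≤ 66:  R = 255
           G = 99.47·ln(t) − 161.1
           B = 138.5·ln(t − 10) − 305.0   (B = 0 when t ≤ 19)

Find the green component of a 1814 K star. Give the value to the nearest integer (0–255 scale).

127

t = 1814/100 = 18.14; the t ≤ 66 branch applies.
G = 99.47·ln 18.14 − 161.1 = 99.47·2.8981 − 161.1 = 127.176.
Rounded: 127.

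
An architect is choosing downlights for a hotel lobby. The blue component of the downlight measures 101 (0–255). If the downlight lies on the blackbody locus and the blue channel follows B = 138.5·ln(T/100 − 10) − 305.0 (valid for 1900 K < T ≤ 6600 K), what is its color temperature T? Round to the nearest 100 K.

2900 K

ln(t − 10) = (101 + 305.0) / 138.5 = 2.9314.
t − 10 = e^2.9314 = 18.754, so t = 28.754.
T = 100·t = 2875 K → 2900 K to the nearest 100 K.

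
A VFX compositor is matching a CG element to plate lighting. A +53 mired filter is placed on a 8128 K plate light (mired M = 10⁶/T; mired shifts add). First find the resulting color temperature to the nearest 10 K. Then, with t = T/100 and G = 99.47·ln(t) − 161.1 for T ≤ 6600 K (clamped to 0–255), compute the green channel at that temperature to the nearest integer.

241

M_in = 10⁶/8128 = 123.03; M_out = 123.03 + (+53) = 176.03.
T_out = 10⁶/176.03 = 5680.8 K → 5680 K; t = 56.8.
G = 99.47·ln 56.8 − 161.1 = 99.47·4.0395 − 161.1 = 240.713.
Rounded: 241.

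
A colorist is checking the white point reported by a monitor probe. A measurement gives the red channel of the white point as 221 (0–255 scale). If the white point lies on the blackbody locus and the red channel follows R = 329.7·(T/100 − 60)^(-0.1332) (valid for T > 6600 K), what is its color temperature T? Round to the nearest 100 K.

(t − 60)^(-0.1332) = 221/329.7 = 0.67031.
t − 60 = 0.67031^(1/-0.1332) = 0.67031^(-7.508) = 20.149, so t = 80.149.
T = 100·t = 8015 K → 8000 K to the nearest 100 K.

8000 K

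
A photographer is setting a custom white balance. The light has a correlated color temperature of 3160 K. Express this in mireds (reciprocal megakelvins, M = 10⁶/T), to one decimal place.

316.5 mireds

M = 10⁶ / 3160 = 316.456 → 316.5 mireds.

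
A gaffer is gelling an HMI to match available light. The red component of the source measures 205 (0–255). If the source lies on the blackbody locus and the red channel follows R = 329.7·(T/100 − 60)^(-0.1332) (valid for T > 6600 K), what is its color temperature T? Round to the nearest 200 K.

9600 K

(t − 60)^(-0.1332) = 205/329.7 = 0.62178.
t − 60 = 0.62178^(1/-0.1332) = 0.62178^(-7.508) = 35.423, so t = 95.423.
T = 100·t = 9542 K → 9600 K to the nearest 200 K.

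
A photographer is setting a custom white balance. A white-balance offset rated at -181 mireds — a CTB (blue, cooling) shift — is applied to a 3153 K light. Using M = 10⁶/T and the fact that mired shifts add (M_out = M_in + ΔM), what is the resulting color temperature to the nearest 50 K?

M_in = 10⁶/3153 = 317.16 mireds.
M_out = 317.16 + (-181) = 136.16 mireds.
T_out = 10⁶/136.16 = 7344.4 K → 7350 K.

7350 K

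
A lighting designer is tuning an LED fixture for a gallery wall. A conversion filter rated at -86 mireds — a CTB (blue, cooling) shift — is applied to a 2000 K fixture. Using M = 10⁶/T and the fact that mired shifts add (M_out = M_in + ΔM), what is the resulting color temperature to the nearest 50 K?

M_in = 10⁶/2000 = 500.00 mireds.
M_out = 500.00 + (-86) = 414.00 mireds.
T_out = 10⁶/414.00 = 2415.5 K → 2400 K.

2400 K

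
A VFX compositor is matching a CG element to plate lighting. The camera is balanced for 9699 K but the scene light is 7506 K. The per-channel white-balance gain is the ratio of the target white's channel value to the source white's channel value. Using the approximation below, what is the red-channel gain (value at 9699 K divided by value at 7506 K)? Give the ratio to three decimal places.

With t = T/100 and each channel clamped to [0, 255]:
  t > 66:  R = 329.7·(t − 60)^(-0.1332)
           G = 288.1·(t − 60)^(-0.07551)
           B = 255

At 7506 K (t = 75.06):
  R = 329.7·(75.06 − 60)^(-0.1332) = 329.7·15.06^(-0.1332) = 329.7·0.69681 = 229.738.
At 9699 K (t = 96.99):
  R = 329.7·(96.99 − 60)^(-0.1332) = 329.7·36.99^(-0.1332) = 329.7·0.61820 = 203.822.
Gain = 203.822 / 229.738 = 0.8872 → 0.887.

0.887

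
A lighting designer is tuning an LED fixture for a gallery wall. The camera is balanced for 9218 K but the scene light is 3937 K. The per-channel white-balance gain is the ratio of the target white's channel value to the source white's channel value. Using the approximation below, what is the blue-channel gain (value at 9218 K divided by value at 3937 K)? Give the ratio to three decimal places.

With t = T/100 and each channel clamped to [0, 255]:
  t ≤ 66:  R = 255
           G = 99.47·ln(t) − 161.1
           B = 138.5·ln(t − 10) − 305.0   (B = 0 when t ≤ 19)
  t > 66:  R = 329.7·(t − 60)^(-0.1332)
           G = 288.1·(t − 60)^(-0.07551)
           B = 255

At 3937 K (t = 39.37):
  B = 138.5·ln(39.37 − 10) − 305.0 = 138.5·ln 29.37 − 305.0 = 138.5·3.3800 − 305.0 = 163.126.
At 9218 K (t = 92.18):
  B = 255 by definition for t > 66.
Gain = 255.000 / 163.126 = 1.5632 → 1.563.

1.563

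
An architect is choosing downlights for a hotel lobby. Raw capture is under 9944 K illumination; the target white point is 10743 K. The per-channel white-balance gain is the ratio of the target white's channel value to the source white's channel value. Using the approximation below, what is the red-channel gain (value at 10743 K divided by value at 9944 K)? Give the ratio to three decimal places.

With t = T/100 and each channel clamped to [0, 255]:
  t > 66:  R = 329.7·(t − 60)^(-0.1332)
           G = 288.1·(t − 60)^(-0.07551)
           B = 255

0.976

At 9944 K (t = 99.44):
  R = 329.7·(99.44 − 60)^(-0.1332) = 329.7·39.44^(-0.1332) = 329.7·0.61294 = 202.088.
At 10743 K (t = 107.43):
  R = 329.7·(107.43 − 60)^(-0.1332) = 329.7·47.43^(-0.1332) = 329.7·0.59807 = 197.183.
Gain = 197.183 / 202.088 = 0.9757 → 0.976.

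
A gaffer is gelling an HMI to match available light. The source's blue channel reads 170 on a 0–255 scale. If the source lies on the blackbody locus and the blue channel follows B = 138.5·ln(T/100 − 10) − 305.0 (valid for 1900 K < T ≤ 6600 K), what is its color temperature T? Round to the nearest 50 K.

4100 K

ln(t − 10) = (170 + 305.0) / 138.5 = 3.4296.
t − 10 = e^3.4296 = 30.864, so t = 40.864.
T = 100·t = 4086 K → 4100 K to the nearest 50 K.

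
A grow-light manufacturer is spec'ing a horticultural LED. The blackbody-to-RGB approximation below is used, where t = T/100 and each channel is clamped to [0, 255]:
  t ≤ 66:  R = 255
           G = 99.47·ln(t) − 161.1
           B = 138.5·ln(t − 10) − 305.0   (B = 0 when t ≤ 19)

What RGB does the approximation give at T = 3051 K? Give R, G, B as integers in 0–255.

R=255, G=179, B=113

t = 3051/100 = 30.51; the t ≤ 66 branch applies.
R = 255 by definition for t ≤ 66.
G = 99.47·ln 30.51 − 161.1 = 99.47·3.4181 − 161.1 = 178.894.
B = 138.5·ln(30.51 − 10) − 305.0 = 138.5·ln 20.51 − 305.0 = 138.5·3.0209 − 305.0 = 113.396.
Rounded: (255, 179, 113).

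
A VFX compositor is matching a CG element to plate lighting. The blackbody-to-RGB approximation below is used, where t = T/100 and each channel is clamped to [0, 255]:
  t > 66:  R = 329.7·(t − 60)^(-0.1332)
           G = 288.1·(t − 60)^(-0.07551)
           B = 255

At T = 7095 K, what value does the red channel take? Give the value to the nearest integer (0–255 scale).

240

t = 7095/100 = 70.95; the t > 66 branch applies.
R = 329.7·(70.95 − 60)^(-0.1332) = 329.7·10.95^(-0.1332) = 329.7·0.72703 = 239.701.
Rounded: 240.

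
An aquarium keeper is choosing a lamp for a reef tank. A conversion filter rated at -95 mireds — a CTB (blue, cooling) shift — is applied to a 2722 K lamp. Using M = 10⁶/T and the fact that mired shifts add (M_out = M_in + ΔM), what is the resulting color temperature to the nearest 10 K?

M_in = 10⁶/2722 = 367.38 mireds.
M_out = 367.38 + (-95) = 272.38 mireds.
T_out = 10⁶/272.38 = 3671.4 K → 3670 K.

3670 K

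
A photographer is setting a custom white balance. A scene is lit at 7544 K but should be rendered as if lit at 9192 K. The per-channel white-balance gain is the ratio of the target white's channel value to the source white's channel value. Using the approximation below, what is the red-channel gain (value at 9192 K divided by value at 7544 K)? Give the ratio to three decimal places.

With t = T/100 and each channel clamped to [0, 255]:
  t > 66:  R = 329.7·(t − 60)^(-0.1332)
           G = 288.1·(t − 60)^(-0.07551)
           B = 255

At 7544 K (t = 75.44):
  R = 329.7·(75.44 − 60)^(-0.1332) = 329.7·15.44^(-0.1332) = 329.7·0.69450 = 228.977.
At 9192 K (t = 91.92):
  R = 329.7·(91.92 − 60)^(-0.1332) = 329.7·31.92^(-0.1332) = 329.7·0.63046 = 207.863.
Gain = 207.863 / 228.977 = 0.9078 → 0.908.

0.908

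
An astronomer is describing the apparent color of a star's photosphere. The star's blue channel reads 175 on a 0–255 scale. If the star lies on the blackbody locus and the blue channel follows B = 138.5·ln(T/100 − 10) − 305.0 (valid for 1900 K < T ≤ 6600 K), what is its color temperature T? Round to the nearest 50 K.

4200 K

ln(t − 10) = (175 + 305.0) / 138.5 = 3.4657.
t − 10 = e^3.4657 = 31.999, so t = 41.999.
T = 100·t = 4200 K → 4200 K to the nearest 50 K.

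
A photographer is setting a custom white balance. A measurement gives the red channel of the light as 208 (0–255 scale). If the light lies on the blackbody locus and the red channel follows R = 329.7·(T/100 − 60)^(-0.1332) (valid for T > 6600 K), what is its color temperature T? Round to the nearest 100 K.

9200 K

(t − 60)^(-0.1332) = 208/329.7 = 0.63088.
t − 60 = 0.63088^(1/-0.1332) = 0.63088^(-7.508) = 31.763, so t = 91.763.
T = 100·t = 9176 K → 9200 K to the nearest 100 K.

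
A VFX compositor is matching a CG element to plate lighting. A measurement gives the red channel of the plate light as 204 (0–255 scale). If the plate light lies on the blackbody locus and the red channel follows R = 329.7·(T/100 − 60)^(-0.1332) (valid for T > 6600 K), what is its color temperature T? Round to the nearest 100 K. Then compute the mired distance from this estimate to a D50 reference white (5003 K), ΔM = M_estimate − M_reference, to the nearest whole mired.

(t − 60)^(-0.1332) = 204/329.7 = 0.61874.
t − 60 = 0.61874^(1/-0.1332) = 0.61874^(-7.508) = 36.748, so t = 96.748.
T = 100·t = 9675 K → 9700 K to the nearest 100 K.
M_estimate = 10⁶/9700 = 103.09; M_reference = 10⁶/5003 = 199.88.
ΔM = 103.09 − 199.88 = -96.79 → -97 mireds.

-97 mireds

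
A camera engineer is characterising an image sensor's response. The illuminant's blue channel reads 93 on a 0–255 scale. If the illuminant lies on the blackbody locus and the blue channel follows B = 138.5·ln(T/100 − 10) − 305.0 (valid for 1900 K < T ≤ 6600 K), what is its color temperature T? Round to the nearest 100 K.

ln(t − 10) = (93 + 305.0) / 138.5 = 2.8736.
t − 10 = e^2.8736 = 17.701, so t = 27.701.
T = 100·t = 2770 K → 2800 K to the nearest 100 K.

2800 K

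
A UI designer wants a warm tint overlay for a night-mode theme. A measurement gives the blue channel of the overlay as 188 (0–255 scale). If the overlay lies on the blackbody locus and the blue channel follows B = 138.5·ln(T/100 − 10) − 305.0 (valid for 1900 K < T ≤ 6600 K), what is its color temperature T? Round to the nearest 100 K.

ln(t − 10) = (188 + 305.0) / 138.5 = 3.5596.
t − 10 = e^3.5596 = 35.148, so t = 45.148.
T = 100·t = 4515 K → 4500 K to the nearest 100 K.

4500 K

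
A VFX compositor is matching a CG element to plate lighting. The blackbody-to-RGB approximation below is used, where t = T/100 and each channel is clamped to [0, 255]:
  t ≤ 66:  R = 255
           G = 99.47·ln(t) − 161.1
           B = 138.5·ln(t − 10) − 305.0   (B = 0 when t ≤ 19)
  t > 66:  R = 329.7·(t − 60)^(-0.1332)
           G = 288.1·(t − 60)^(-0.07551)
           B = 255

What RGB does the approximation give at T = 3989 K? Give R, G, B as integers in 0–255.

R=255, G=206, B=166

t = 3989/100 = 39.89; the t ≤ 66 branch applies.
R = 255 by definition for t ≤ 66.
G = 99.47·ln 39.89 − 161.1 = 99.47·3.6861 − 161.1 = 205.559.
B = 138.5·ln(39.89 − 10) − 305.0 = 138.5·ln 29.89 − 305.0 = 138.5·3.3975 − 305.0 = 165.557.
Rounded: (255, 206, 166).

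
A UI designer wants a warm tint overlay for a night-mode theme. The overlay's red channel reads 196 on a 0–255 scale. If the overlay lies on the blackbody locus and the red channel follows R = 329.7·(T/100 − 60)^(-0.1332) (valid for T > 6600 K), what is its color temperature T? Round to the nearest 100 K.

11000 K

(t − 60)^(-0.1332) = 196/329.7 = 0.59448.
t − 60 = 0.59448^(1/-0.1332) = 0.59448^(-7.508) = 49.621, so t = 109.621.
T = 100·t = 10962 K → 11000 K to the nearest 100 K.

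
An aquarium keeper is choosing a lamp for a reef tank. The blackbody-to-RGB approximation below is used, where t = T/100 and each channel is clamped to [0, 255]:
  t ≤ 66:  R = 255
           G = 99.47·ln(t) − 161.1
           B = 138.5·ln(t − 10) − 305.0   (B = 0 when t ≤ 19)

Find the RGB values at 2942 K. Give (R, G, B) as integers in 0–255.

(255, 175, 106)

t = 2942/100 = 29.42; the t ≤ 66 branch applies.
R = 255 by definition for t ≤ 66.
G = 99.47·ln 29.42 − 161.1 = 99.47·3.3817 − 161.1 = 175.275.
B = 138.5·ln(29.42 − 10) − 305.0 = 138.5·ln 19.42 − 305.0 = 138.5·2.9663 − 305.0 = 105.833.
Rounded: (255, 175, 106).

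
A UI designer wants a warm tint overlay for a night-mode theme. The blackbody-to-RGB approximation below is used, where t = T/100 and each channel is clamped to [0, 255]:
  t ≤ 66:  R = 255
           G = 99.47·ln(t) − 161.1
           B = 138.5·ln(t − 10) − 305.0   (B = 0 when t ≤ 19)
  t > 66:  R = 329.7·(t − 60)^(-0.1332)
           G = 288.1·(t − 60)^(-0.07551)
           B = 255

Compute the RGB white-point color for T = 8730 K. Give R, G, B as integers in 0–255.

t = 8730/100 = 87.3; the t > 66 branch applies.
R = 329.7·(87.3 − 60)^(-0.1332) = 329.7·27.3^(-0.1332) = 329.7·0.64373 = 212.237.
G = 288.1·(87.3 − 60)^(-0.07551) = 288.1·27.3^(-0.07551) = 288.1·0.77903 = 224.439.
B = 255 by definition for t > 66.
Rounded: (212, 224, 255).

R=212, G=224, B=255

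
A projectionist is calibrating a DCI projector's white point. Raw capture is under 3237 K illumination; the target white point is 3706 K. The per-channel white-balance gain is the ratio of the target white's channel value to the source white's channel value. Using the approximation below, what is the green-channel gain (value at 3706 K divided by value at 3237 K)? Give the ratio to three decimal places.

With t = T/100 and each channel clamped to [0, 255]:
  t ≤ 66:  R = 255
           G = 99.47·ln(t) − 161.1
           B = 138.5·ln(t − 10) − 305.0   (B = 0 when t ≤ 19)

At 3237 K (t = 32.37):
  G = 99.47·ln 32.37 − 161.1 = 99.47·3.4772 − 161.1 = 184.780.
At 3706 K (t = 37.06):
  G = 99.47·ln 37.06 − 161.1 = 99.47·3.6125 − 161.1 = 198.239.
Gain = 198.239 / 184.780 = 1.0728 → 1.073.

1.073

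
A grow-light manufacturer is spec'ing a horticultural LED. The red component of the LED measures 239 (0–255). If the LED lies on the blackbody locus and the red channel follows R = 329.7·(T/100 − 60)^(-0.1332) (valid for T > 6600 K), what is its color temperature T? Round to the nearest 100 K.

7100 K

(t − 60)^(-0.1332) = 239/329.7 = 0.72490.
t − 60 = 0.72490^(1/-0.1332) = 0.72490^(-7.508) = 11.193, so t = 71.193.
T = 100·t = 7119 K → 7100 K to the nearest 100 K.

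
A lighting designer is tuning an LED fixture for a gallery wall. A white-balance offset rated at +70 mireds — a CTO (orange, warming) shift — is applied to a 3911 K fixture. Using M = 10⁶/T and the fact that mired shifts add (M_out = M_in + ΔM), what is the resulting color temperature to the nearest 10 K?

M_in = 10⁶/3911 = 255.69 mireds.
M_out = 255.69 + (+70) = 325.69 mireds.
T_out = 10⁶/325.69 = 3070.4 K → 3070 K.

3070 K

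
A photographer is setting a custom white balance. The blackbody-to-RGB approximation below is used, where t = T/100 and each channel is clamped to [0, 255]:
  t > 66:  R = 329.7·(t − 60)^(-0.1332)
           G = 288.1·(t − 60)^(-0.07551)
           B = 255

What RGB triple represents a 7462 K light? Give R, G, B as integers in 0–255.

R=231, G=235, B=255

t = 7462/100 = 74.62; the t > 66 branch applies.
R = 329.7·(74.62 − 60)^(-0.1332) = 329.7·14.62^(-0.1332) = 329.7·0.69957 = 230.647.
G = 288.1·(74.62 − 60)^(-0.07551) = 288.1·14.62^(-0.07551) = 288.1·0.81665 = 235.276.
B = 255 by definition for t > 66.
Rounded: (231, 235, 255).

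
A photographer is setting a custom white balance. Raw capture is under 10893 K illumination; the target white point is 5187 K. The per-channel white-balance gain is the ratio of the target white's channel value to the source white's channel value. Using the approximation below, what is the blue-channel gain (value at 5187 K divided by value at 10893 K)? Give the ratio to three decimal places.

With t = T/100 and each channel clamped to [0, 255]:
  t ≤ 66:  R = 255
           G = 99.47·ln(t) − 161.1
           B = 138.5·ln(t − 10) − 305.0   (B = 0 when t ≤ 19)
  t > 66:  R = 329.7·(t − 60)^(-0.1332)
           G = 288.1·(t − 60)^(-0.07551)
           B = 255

At 10893 K (t = 108.93):
  B = 255 by definition for t > 66.
At 5187 K (t = 51.87):
  B = 138.5·ln(51.87 − 10) − 305.0 = 138.5·ln 41.87 − 305.0 = 138.5·3.7346 − 305.0 = 212.238.
Gain = 212.238 / 255.000 = 0.8323 → 0.832.

0.832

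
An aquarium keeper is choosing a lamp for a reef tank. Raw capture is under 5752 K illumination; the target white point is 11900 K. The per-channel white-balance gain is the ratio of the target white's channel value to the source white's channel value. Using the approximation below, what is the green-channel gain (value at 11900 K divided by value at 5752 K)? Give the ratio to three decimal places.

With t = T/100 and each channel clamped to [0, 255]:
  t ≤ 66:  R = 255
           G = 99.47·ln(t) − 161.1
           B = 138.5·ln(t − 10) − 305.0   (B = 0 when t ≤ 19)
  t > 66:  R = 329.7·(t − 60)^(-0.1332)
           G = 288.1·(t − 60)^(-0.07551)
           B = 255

0.875

At 5752 K (t = 57.52):
  G = 99.47·ln 57.52 − 161.1 = 99.47·4.0521 − 161.1 = 241.966.
At 11900 K (t = 119):
  G = 288.1·(119 − 60)^(-0.07551) = 288.1·59^(-0.07551) = 288.1·0.73499 = 211.751.
Gain = 211.751 / 241.966 = 0.8751 → 0.875.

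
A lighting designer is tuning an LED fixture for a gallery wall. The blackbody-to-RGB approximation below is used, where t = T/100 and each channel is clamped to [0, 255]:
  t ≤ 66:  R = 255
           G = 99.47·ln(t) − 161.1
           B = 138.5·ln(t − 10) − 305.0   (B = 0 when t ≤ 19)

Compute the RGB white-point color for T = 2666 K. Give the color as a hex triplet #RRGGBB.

#FFA555

t = 2666/100 = 26.66; the t ≤ 66 branch applies.
R = 255 by definition for t ≤ 66.
G = 99.47·ln 26.66 − 161.1 = 99.47·3.2832 − 161.1 = 165.476.
B = 138.5·ln(26.66 − 10) − 305.0 = 138.5·ln 16.66 − 305.0 = 138.5·2.8130 − 305.0 = 84.602.
Rounded: (255, 165, 85).
In hex: #FFA555.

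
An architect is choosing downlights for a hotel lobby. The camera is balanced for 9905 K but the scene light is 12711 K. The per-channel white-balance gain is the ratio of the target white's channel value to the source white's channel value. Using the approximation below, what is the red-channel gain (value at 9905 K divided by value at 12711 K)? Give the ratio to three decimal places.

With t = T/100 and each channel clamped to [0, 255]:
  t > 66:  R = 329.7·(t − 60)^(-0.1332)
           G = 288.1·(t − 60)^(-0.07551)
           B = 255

At 12711 K (t = 127.11):
  R = 329.7·(127.11 − 60)^(-0.1332) = 329.7·67.11^(-0.1332) = 329.7·0.57105 = 188.274.
At 9905 K (t = 99.05):
  R = 329.7·(99.05 − 60)^(-0.1332) = 329.7·39.05^(-0.1332) = 329.7·0.61376 = 202.356.
Gain = 202.356 / 188.274 = 1.0748 → 1.075.

1.075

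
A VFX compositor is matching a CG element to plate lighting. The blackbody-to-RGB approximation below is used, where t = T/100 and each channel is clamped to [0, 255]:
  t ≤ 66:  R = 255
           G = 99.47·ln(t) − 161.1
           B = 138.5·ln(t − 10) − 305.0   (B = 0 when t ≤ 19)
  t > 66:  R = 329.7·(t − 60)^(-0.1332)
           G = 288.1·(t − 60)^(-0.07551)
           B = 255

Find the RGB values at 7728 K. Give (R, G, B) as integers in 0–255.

(226, 232, 255)

t = 7728/100 = 77.28; the t > 66 branch applies.
R = 329.7·(77.28 − 60)^(-0.1332) = 329.7·17.28^(-0.1332) = 329.7·0.68416 = 225.568.
G = 288.1·(77.28 − 60)^(-0.07551) = 288.1·17.28^(-0.07551) = 288.1·0.80640 = 232.325.
B = 255 by definition for t > 66.
Rounded: (226, 232, 255).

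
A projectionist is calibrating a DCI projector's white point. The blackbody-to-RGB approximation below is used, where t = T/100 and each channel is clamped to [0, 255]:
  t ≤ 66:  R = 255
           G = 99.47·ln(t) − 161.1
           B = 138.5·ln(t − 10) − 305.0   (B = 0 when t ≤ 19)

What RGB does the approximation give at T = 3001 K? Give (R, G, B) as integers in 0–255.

t = 3001/100 = 30.01; the t ≤ 66 branch applies.
R = 255 by definition for t ≤ 66.
G = 99.47·ln 30.01 − 161.1 = 99.47·3.4015 − 161.1 = 177.250.
B = 138.5·ln(30.01 − 10) − 305.0 = 138.5·ln 20.01 − 305.0 = 138.5·2.9962 − 305.0 = 109.978.
Rounded: (255, 177, 110).

(255, 177, 110)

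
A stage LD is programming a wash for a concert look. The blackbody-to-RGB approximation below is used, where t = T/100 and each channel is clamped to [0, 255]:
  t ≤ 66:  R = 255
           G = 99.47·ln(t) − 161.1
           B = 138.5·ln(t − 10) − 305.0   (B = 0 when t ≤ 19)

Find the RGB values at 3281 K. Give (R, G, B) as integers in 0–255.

t = 3281/100 = 32.81; the t ≤ 66 branch applies.
R = 255 by definition for t ≤ 66.
G = 99.47·ln 32.81 − 161.1 = 99.47·3.4907 − 161.1 = 186.123.
B = 138.5·ln(32.81 − 10) − 305.0 = 138.5·ln 22.81 − 305.0 = 138.5·3.1272 − 305.0 = 128.117.
Rounded: (255, 186, 128).

(255, 186, 128)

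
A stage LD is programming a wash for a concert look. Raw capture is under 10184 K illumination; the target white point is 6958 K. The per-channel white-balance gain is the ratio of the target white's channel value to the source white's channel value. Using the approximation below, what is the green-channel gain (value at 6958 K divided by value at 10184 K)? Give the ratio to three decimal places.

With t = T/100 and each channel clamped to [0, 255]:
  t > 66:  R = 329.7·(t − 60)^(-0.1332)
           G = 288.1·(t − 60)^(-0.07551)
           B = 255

At 10184 K (t = 101.84):
  G = 288.1·(101.84 − 60)^(-0.07551) = 288.1·41.84^(-0.07551) = 288.1·0.75432 = 217.319.
At 6958 K (t = 69.58):
  G = 288.1·(69.58 − 60)^(-0.07551) = 288.1·9.58^(-0.07551) = 288.1·0.84313 = 242.907.
Gain = 242.907 / 217.319 = 1.1177 → 1.118.

1.118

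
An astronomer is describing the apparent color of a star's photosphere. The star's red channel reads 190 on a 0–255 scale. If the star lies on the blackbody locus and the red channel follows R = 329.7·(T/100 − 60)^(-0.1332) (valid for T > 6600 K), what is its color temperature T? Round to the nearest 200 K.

12200 K

(t − 60)^(-0.1332) = 190/329.7 = 0.57628.
t − 60 = 0.57628^(1/-0.1332) = 0.57628^(-7.508) = 62.667, so t = 122.667.
T = 100·t = 12267 K → 12200 K to the nearest 200 K.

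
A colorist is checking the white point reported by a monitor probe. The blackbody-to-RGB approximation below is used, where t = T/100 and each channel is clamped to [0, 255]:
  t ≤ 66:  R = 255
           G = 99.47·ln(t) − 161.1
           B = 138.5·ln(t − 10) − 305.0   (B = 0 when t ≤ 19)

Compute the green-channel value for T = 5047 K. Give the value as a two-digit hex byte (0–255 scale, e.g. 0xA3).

0xE5

t = 5047/100 = 50.47; the t ≤ 66 branch applies.
G = 99.47·ln 50.47 − 161.1 = 99.47·3.9214 − 161.1 = 228.960.
Rounded: 229; in hex, 0xE5.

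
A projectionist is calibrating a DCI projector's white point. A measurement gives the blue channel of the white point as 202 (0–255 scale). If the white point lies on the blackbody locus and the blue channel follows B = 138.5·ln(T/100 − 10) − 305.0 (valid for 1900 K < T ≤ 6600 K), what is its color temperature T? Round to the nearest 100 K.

4900 K

ln(t − 10) = (202 + 305.0) / 138.5 = 3.6606.
t − 10 = e^3.6606 = 38.887, so t = 48.887.
T = 100·t = 4889 K → 4900 K to the nearest 100 K.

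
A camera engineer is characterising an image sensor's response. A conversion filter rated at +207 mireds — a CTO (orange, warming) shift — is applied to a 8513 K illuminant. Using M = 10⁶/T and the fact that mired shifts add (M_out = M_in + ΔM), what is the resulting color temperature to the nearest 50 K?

3100 K

M_in = 10⁶/8513 = 117.47 mireds.
M_out = 117.47 + (+207) = 324.47 mireds.
T_out = 10⁶/324.47 = 3082.0 K → 3100 K.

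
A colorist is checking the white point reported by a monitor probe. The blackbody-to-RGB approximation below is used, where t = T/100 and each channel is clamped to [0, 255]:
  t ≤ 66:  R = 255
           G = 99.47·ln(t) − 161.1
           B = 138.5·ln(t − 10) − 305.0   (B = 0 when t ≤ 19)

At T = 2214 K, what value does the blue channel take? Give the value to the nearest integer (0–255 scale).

41

t = 2214/100 = 22.14; the t ≤ 66 branch applies.
B = 138.5·ln(22.14 − 10) − 305.0 = 138.5·ln 12.14 − 305.0 = 138.5·2.4965 − 305.0 = 40.766.
Rounded: 41.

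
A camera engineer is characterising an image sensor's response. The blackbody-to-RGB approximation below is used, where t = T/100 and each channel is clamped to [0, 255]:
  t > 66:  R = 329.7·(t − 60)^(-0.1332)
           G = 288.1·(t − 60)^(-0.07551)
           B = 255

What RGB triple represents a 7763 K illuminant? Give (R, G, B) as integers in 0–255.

t = 7763/100 = 77.63; the t > 66 branch applies.
R = 329.7·(77.63 − 60)^(-0.1332) = 329.7·17.63^(-0.1332) = 329.7·0.68234 = 224.967.
G = 288.1·(77.63 − 60)^(-0.07551) = 288.1·17.63^(-0.07551) = 288.1·0.80518 = 231.974.
B = 255 by definition for t > 66.
Rounded: (225, 232, 255).

(225, 232, 255)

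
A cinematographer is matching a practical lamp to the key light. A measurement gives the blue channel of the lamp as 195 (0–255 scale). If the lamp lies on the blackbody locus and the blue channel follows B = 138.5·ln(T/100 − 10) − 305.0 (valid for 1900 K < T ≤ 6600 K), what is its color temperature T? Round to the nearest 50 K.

4700 K

ln(t − 10) = (195 + 305.0) / 138.5 = 3.6101.
t − 10 = e^3.6101 = 36.970, so t = 46.970.
T = 100·t = 4697 K → 4700 K to the nearest 50 K.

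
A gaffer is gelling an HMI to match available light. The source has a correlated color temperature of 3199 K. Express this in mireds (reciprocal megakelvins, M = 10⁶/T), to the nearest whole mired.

M = 10⁶ / 3199 = 312.598 → 313 mireds.

313 mireds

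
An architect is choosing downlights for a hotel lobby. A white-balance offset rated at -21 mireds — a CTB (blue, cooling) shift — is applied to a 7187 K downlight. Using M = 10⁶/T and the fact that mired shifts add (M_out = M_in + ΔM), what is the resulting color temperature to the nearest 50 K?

8450 K

M_in = 10⁶/7187 = 139.14 mireds.
M_out = 139.14 + (-21) = 118.14 mireds.
T_out = 10⁶/118.14 = 8464.5 K → 8450 K.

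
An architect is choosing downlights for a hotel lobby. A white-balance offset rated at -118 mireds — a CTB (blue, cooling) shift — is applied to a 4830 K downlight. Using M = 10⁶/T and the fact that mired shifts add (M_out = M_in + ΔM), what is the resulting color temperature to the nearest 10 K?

M_in = 10⁶/4830 = 207.04 mireds.
M_out = 207.04 + (-118) = 89.04 mireds.
T_out = 10⁶/89.04 = 11231.0 K → 11230 K.

11230 K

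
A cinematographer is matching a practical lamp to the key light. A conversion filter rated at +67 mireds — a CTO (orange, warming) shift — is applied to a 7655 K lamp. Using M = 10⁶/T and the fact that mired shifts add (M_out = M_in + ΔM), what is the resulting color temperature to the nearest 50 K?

M_in = 10⁶/7655 = 130.63 mireds.
M_out = 130.63 + (+67) = 197.63 mireds.
T_out = 10⁶/197.63 = 5059.9 K → 5050 K.

5050 K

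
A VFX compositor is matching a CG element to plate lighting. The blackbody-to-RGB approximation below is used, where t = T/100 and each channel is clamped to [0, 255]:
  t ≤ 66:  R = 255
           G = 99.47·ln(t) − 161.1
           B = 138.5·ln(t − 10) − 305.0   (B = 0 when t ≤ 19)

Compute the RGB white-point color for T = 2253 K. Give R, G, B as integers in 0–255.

R=255, G=149, B=45

t = 2253/100 = 22.53; the t ≤ 66 branch applies.
R = 255 by definition for t ≤ 66.
G = 99.47·ln 22.53 − 161.1 = 99.47·3.1148 − 161.1 = 148.734.
B = 138.5·ln(22.53 − 10) − 305.0 = 138.5·ln 12.53 − 305.0 = 138.5·2.5281 − 305.0 = 45.145.
Rounded: (255, 149, 45).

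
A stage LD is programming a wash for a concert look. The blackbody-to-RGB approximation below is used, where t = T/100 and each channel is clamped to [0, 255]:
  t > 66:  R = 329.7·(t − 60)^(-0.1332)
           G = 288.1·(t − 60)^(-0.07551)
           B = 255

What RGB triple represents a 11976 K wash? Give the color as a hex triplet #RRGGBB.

t = 11976/100 = 119.76; the t > 66 branch applies.
R = 329.7·(119.76 − 60)^(-0.1332) = 329.7·59.76^(-0.1332) = 329.7·0.57994 = 191.206.
G = 288.1·(119.76 − 60)^(-0.07551) = 288.1·59.76^(-0.07551) = 288.1·0.73428 = 211.547.
B = 255 by definition for t > 66.
Rounded: (191, 212, 255).
In hex: #BFD4FF.

#BFD4FF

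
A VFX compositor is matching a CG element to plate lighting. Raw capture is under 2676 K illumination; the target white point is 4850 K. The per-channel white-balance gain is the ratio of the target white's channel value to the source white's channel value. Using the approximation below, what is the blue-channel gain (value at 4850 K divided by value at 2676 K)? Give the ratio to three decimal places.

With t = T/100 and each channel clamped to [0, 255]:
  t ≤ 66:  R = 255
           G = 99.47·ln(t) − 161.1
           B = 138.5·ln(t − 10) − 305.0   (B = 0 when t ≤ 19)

At 2676 K (t = 26.76):
  B = 138.5·ln(26.76 − 10) − 305.0 = 138.5·ln 16.76 − 305.0 = 138.5·2.8190 − 305.0 = 85.431.
At 4850 K (t = 48.5):
  B = 138.5·ln(48.5 − 10) − 305.0 = 138.5·ln 38.5 − 305.0 = 138.5·3.6507 − 305.0 = 200.616.
Gain = 200.616 / 85.431 = 2.3483 → 2.348.

2.348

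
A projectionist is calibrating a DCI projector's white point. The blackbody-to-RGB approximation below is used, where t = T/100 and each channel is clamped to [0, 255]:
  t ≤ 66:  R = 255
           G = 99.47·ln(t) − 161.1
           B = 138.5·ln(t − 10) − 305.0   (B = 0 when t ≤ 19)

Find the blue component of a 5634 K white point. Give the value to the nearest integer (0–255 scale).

226

t = 5634/100 = 56.34; the t ≤ 66 branch applies.
B = 138.5·ln(56.34 − 10) − 305.0 = 138.5·ln 46.34 − 305.0 = 138.5·3.8360 − 305.0 = 226.287.
Rounded: 226.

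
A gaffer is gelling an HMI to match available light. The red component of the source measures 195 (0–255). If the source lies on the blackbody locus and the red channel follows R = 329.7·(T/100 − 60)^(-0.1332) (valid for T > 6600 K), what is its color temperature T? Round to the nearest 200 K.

11200 K

(t − 60)^(-0.1332) = 195/329.7 = 0.59145.
t − 60 = 0.59145^(1/-0.1332) = 0.59145^(-7.508) = 51.564, so t = 111.564.
T = 100·t = 11156 K → 11200 K to the nearest 200 K.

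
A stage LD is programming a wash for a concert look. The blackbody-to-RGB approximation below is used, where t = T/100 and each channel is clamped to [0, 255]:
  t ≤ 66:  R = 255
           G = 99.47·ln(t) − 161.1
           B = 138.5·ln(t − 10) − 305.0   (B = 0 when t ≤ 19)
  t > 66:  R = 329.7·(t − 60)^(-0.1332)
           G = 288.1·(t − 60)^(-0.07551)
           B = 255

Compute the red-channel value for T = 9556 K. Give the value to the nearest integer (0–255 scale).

t = 9556/100 = 95.56; the t > 66 branch applies.
R = 329.7·(95.56 − 60)^(-0.1332) = 329.7·35.56^(-0.1332) = 329.7·0.62146 = 204.895.
Rounded: 205.

205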